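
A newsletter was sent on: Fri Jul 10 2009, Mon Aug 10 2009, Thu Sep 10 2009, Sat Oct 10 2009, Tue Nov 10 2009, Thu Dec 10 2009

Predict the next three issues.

Sun Jan 10 2010, Wed Feb 10 2010, Wed Mar 10 2010

The day-of-month is always 10 (31, 31, 30, 31, 30 days between events).
So this recurs on the 10th of each month.
Next: January 2010 → Sun Jan 10 2010.
February 2010: Wed Feb 10 2010.
Next: March 2010 → Wed Mar 10 2010.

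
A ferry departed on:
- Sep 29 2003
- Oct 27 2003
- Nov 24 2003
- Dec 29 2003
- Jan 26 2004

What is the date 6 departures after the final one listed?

Jul 26 2004

These are Mondays with 28, 28, 35, 28-day gaps.
Each is the final Monday of its month — Sep 29 2003 is past the 28th, so '4th Monday' doesn't fit.
Last Monday of February 2004: Feb 23 2004.
March 2004 ends with Monday Mar 29 2004.
April 2004 ends with Monday Apr 26 2004.
Last Monday of May 2004: May 31 2004.
Last Monday of June 2004: Jun 28 2004.
Last Monday of July 2004: Jul 26 2004.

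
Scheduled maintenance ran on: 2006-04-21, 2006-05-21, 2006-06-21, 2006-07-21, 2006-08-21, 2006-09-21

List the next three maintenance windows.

The day-of-month is always 21 (30, 31, 30, 31, 31 days between events).
So this recurs on the 21st of each month.
October 2006: 2006-10-21.
November 2006: 2006-11-21.
December 2006: 2006-12-21.

2006-10-21, 2006-11-21, 2006-12-21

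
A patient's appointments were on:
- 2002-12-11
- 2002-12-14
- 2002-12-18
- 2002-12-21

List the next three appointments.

2002-12-25, 2002-12-28, 2003-01-01

Every event lands on a Wednesday or Saturday (gaps cycle 3, 4, 3).
So the schedule is: every Wednesday and Saturday.
Next Wednesday: 2002-12-25.
Next Saturday: 2002-12-28.
Next Wednesday: 2003-01-01.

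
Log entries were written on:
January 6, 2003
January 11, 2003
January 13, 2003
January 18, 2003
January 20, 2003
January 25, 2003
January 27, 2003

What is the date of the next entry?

Every event lands on a Monday or Saturday (gaps cycle 5, 2, 5, 2, 5, 2).
So the schedule is: every Monday and Saturday.
Next Saturday: February 1, 2003.

February 1, 2003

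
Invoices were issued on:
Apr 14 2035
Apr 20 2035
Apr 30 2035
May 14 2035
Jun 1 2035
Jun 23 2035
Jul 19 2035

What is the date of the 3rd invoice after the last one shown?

Oct 29 2035

Gaps: 6, 10, 14, 18, 22, 26 days — each gap is 4 larger than the previous one.
Next gap: 30 days. Jul 19 2035 + 30 days = Aug 18 2035.
Next gap: 34 days. Aug 18 2035 + 34 days = Sep 21 2035.
Next gap: 38 days. Sep 21 2035 + 38 days = Oct 29 2035.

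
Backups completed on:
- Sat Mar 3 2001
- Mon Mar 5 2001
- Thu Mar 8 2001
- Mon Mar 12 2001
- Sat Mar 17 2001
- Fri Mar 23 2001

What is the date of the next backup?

Fri Mar 30 2001

Gaps: 2, 3, 4, 5, 6 days — each gap is 1 larger than the previous one.
Next gap: 7 days. Fri Mar 23 2001 + 7 days = Fri Mar 30 2001.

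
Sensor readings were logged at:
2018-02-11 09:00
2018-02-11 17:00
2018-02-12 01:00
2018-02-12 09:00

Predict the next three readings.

2018-02-12 17:00, 2018-02-13 01:00, 2018-02-13 09:00

Gaps: 8, 8, 8 hours — each event is 8 hours after the previous one.
2018-02-12 09:00 + 8 h = 2018-02-12 17:00.
2018-02-12 17:00 + 8 h = 2018-02-13 01:00.
2018-02-13 01:00 + 8 h = 2018-02-13 09:00.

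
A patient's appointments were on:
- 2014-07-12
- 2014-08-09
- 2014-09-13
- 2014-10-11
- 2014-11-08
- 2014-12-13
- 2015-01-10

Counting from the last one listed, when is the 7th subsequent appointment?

2015-08-08

Gaps: 28, 35, 28, 28, 35, 28 days — a mix of 28 and 35. Every date is a Saturday.
Each is the 2nd Saturday of its month.
2nd Saturday of February 2015: 2015-02-14.
March 2015 — 2nd Saturday is 2015-03-14.
2nd Saturday of April 2015: 2015-04-11.
May 2015 — 2nd Saturday is 2015-05-09.
June 2015 — 2nd Saturday is 2015-06-13.
July 2015 — 2nd Saturday is 2015-07-11.
2nd Saturday of August 2015: 2015-08-08.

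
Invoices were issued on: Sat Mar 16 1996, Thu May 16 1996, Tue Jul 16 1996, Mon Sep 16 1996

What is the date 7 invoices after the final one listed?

Each date is the 16th; the gaps (61, 61, 62) track the month lengths.
The rule is the 16th of every 2 months.
Next: November 1996 → Sat Nov 16 1996.
Next: January 1997 → Thu Jan 16 1997.
March 1997: Sun Mar 16 1997.
May 1997: Fri May 16 1997.
Next: July 1997 → Wed Jul 16 1997.
September 1997: Tue Sep 16 1997.
November 1997: Sun Nov 16 1997.

Sun Nov 16 1997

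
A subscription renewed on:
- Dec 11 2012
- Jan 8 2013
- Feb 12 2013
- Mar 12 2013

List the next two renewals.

Apr 9 2013, May 14 2013

Gaps: 28, 35, 28 days — a mix of 28 and 35. Every date is a Tuesday.
Each is the 2nd Tuesday of its month.
2nd Tuesday of April 2013: Apr 9 2013.
2nd Tuesday of May 2013: May 14 2013.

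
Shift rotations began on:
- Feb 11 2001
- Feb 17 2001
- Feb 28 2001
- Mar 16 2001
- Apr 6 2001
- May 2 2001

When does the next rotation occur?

The spacing grows by 5 each time: 6, 11, 16, 21, 26 days.
Next gap: 31 days. May 2 2001 + 31 days = Jun 2 2001.

Jun 2 2001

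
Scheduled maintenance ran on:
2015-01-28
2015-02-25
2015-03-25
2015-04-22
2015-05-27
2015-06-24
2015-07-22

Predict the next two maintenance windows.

Gaps: 28, 28, 28, 35, 28, 28 days — a mix of 28 and 35. Every date is a Wednesday.
Each is the 4th Wednesday of its month.
August 2015 — 4th Wednesday is 2015-08-26.
4th Wednesday of September 2015: 2015-09-23.

2015-08-26, 2015-09-23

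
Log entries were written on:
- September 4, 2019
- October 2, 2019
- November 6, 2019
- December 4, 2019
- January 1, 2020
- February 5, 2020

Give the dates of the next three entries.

All dates are Wednesdays, 28, 35, 28, 28, 35 days apart.
Specifically, the 1st Wednesday of each month.
1st Wednesday of March 2020: March 4, 2020.
1st Wednesday of April 2020: April 1, 2020.
May 2020 — 1st Wednesday is May 6, 2020.

March 4, 2020; April 1, 2020; May 6, 2020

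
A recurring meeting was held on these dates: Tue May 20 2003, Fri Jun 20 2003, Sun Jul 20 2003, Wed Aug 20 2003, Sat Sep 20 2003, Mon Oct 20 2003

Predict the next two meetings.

Thu Nov 20 2003, Sat Dec 20 2003

Each date is the 20th; the gaps (31, 30, 31, 31, 30) track the month lengths.
The rule is the 20th of each month.
Next: November 2003 → Thu Nov 20 2003.
December 2003: Sat Dec 20 2003.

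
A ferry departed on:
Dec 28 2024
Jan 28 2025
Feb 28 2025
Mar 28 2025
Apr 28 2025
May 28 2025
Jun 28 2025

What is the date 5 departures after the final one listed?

Nov 28 2025

Each date is the 28th; the gaps (31, 31, 28, 31, 30, 31) track the month lengths.
The rule is the 28th of each month.
Next: July 2025 → Jul 28 2025.
August 2025: Aug 28 2025.
September 2025: Sep 28 2025.
October 2025: Oct 28 2025.
Next: November 2025 → Nov 28 2025.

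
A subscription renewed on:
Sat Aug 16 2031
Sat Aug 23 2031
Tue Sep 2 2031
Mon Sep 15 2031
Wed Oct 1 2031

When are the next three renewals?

Mon Oct 20 2031, Tue Nov 11 2031, Sat Dec 6 2031

The spacing grows by 3 each time: 7, 10, 13, 16 days.
Next gap: 19 days. Wed Oct 1 2031 + 19 days = Mon Oct 20 2031.
Next gap: 22 days. Mon Oct 20 2031 + 22 days = Tue Nov 11 2031.
Next gap: 25 days. Tue Nov 11 2031 + 25 days = Sat Dec 6 2031.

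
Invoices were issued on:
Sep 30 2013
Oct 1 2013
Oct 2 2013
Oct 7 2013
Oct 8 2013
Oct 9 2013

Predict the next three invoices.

Oct 14 2013, Oct 15 2013, Oct 16 2013

The gap pattern 1, 1, 5, 1, 1 repeats every 3 events.
These are the Mondays, Tuesdays and Wednesdays of each week.
Next Monday: Oct 14 2013.
The following Tuesday is Oct 15 2013.
Next Wednesday: Oct 16 2013.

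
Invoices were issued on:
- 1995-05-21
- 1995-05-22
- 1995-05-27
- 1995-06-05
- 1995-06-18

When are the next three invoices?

Intervals are 1, 5, 9, 13 days — an arithmetic progression with common difference 4.
Next gap: 17 days. 1995-06-18 + 17 days = 1995-07-05.
Next gap: 21 days. 1995-07-05 + 21 days = 1995-07-26.
Next gap: 25 days. 1995-07-26 + 25 days = 1995-08-20.

1995-07-05, 1995-07-26, 1995-08-20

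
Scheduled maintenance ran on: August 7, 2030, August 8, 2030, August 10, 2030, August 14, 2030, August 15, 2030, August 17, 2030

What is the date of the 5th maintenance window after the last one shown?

August 29, 2030

Every event lands on a Wednesday or Thursday or Saturday (gaps cycle 1, 2, 4, 1, 2).
So the schedule is: every Wednesday, Thursday and Saturday.
Next Wednesday: August 21, 2030.
The following Thursday is August 22, 2030.
Next Saturday: August 24, 2030.
The following Wednesday is August 28, 2030.
Next Thursday: August 29, 2030.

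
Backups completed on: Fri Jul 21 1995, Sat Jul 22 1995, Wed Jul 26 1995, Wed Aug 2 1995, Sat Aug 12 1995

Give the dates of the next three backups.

Intervals are 1, 4, 7, 10 days — an arithmetic progression with common difference 3.
Next gap: 13 days. Sat Aug 12 1995 + 13 days = Fri Aug 25 1995.
Next gap: 16 days. Fri Aug 25 1995 + 16 days = Sun Sep 10 1995.
Next gap: 19 days. Sun Sep 10 1995 + 19 days = Fri Sep 29 1995.

Fri Aug 25 1995, Sun Sep 10 1995, Fri Sep 29 1995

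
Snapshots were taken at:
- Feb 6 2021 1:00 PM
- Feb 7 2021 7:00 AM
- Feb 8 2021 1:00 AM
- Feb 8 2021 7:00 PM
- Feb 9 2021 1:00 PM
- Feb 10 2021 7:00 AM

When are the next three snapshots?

Feb 11 2021 1:00 AM, Feb 11 2021 7:00 PM, Feb 12 2021 1:00 PM

Gaps: 18, 18, 18, 18, 18 hours — each event is 18 hours after the previous one.
Feb 10 2021 7:00 AM + 18 h = Feb 11 2021 1:00 AM.
Feb 11 2021 1:00 AM + 18 h = Feb 11 2021 7:00 PM.
Feb 11 2021 7:00 PM + 18 h = Feb 12 2021 1:00 PM.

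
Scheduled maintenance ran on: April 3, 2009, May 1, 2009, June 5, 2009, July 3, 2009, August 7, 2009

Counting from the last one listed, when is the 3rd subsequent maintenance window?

November 6, 2009

Gaps: 28, 35, 28, 35 days — a mix of 28 and 35. Every date is a Friday.
Each is the 1st Friday of its month.
1st Friday of September 2009: September 4, 2009.
October 2009 — 1st Friday is October 2, 2009.
1st Friday of November 2009: November 6, 2009.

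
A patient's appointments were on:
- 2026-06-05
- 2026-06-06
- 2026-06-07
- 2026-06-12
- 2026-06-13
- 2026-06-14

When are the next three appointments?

The gap pattern 1, 1, 5, 1, 1 repeats every 3 events.
These are the Fridays, Saturdays and Sundays of each week.
The following Friday is 2026-06-19.
Next Saturday: 2026-06-20.
Next Sunday: 2026-06-21.

2026-06-19, 2026-06-20, 2026-06-21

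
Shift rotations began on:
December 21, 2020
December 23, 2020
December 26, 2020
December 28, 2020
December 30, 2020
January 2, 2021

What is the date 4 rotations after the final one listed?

Gaps: 2, 3, 2, 2, 3 days — not constant, but cyclic with period 3.
The events fall on every Monday, Wednesday and Saturday.
The following Monday is January 4, 2021.
Next Wednesday: January 6, 2021.
Next Saturday: January 9, 2021.
Next Monday: January 11, 2021.

January 11, 2021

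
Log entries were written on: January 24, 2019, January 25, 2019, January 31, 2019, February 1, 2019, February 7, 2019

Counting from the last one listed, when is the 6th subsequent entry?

Gaps: 1, 6, 1, 6 days — not constant, but cyclic with period 2.
The events fall on every Thursday and Friday.
Next Friday: February 8, 2019.
The following Thursday is February 14, 2019.
The following Friday is February 15, 2019.
Next Thursday: February 21, 2019.
The following Friday is February 22, 2019.
Next Thursday: February 28, 2019.

February 28, 2019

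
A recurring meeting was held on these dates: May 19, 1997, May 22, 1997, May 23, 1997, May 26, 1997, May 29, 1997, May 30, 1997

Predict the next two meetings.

Every event lands on a Monday or Thursday or Friday (gaps cycle 3, 1, 3, 3, 1).
So the schedule is: every Monday, Thursday and Friday.
Next Monday: June 2, 1997.
Next Thursday: June 5, 1997.

June 2, 1997; June 5, 1997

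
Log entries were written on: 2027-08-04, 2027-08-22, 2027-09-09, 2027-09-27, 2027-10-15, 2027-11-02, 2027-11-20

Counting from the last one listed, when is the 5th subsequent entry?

Every event comes 18 days after the last (18, 18, 18, 18, 18, 18).
2027-11-20 + 18 days = 2027-12-08.
2027-12-08 + 18 days = 2027-12-26.
2027-12-26 + 18 days = 2028-01-13.
2028-01-13 + 18 days = 2028-01-31.
2028-01-31 + 18 days = 2028-02-18.

2028-02-18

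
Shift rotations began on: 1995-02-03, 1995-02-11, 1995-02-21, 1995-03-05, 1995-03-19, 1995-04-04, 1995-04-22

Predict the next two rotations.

The spacing grows by 2 each time: 8, 10, 12, 14, 16, 18 days.
Next gap: 20 days. 1995-04-22 + 20 days = 1995-05-12.
Next gap: 22 days. 1995-05-12 + 22 days = 1995-06-03.

1995-05-12, 1995-06-03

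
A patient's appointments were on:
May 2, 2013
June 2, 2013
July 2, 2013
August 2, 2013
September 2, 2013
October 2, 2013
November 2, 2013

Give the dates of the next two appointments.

Each date is the 2nd; the gaps (31, 30, 31, 31, 30, 31) track the month lengths.
The rule is the 2nd of each month.
Next: December 2013 → December 2, 2013.
Next: January 2014 → January 2, 2014.

December 2, 2013; January 2, 2014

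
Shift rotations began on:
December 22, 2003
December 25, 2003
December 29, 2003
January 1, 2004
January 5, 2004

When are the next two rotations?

The gap pattern 3, 4, 3, 4 repeats every 2 events.
These are the Mondays and Thursdays of each week.
The following Thursday is January 8, 2004.
The following Monday is January 12, 2004.

January 8, 2004; January 12, 2004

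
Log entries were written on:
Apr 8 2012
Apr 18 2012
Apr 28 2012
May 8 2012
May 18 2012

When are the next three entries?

The spacing is 10, 10, 10, 10 days — always 10 days.
May 18 2012 + 10 days = May 28 2012.
May 28 2012 + 10 days = Jun 7 2012.
Jun 7 2012 + 10 days = Jun 17 2012.

May 28 2012, Jun 7 2012, Jun 17 2012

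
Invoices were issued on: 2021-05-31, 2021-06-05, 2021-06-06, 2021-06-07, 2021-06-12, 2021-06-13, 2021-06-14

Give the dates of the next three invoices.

2021-06-19, 2021-06-20, 2021-06-21

The gap pattern 5, 1, 1, 5, 1, 1 repeats every 3 events.
These are the Mondays, Saturdays and Sundays of each week.
Next Saturday: 2021-06-19.
The following Sunday is 2021-06-20.
The following Monday is 2021-06-21.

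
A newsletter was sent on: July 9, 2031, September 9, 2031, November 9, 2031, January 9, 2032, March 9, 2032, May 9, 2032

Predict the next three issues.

July 9, 2032; September 9, 2032; November 9, 2032

Gaps: 62, 61, 61, 60, 61 days — not constant. Every event is on the 9th of the month.
Pattern: the 9th of every 2 months.
Next: July 2032 → July 9, 2032.
Next: September 2032 → September 9, 2032.
November 2032: November 9, 2032.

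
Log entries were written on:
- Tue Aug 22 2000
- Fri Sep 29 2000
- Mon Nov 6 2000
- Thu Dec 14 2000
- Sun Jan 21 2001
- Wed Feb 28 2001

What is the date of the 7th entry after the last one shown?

Wed Nov 21 2001

The spacing is 38, 38, 38, 38, 38 days — always 38 days.
Wed Feb 28 2001 + 38 days = Sat Apr 7 2001.
Sat Apr 7 2001 + 38 days = Tue May 15 2001.
Tue May 15 2001 + 38 days = Fri Jun 22 2001.
Fri Jun 22 2001 + 38 days = Mon Jul 30 2001.
Mon Jul 30 2001 + 38 days = Thu Sep 6 2001.
Thu Sep 6 2001 + 38 days = Sun Oct 14 2001.
Sun Oct 14 2001 + 38 days = Wed Nov 21 2001.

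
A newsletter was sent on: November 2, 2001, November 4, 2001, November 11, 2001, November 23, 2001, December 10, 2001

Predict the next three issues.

January 1, 2002; January 28, 2002; March 1, 2002

Intervals are 2, 7, 12, 17 days — an arithmetic progression with common difference 5.
Next gap: 22 days. December 10, 2001 + 22 days = January 1, 2002.
Next gap: 27 days. January 1, 2002 + 27 days = January 28, 2002.
Next gap: 32 days. January 28, 2002 + 32 days = March 1, 2002.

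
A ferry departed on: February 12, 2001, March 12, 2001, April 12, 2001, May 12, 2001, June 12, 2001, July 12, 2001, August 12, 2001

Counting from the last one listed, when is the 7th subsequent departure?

The day-of-month is always 12 (28, 31, 30, 31, 30, 31 days between events).
So this recurs on the 12th of each month.
September 2001: September 12, 2001.
October 2001: October 12, 2001.
Next: November 2001 → November 12, 2001.
December 2001: December 12, 2001.
January 2002: January 12, 2002.
Next: February 2002 → February 12, 2002.
March 2002: March 12, 2002.

March 12, 2002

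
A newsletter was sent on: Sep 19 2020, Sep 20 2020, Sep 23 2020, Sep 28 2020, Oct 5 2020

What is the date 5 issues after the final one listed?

Dec 9 2020

The spacing grows by 2 each time: 1, 3, 5, 7 days.
Next gap: 9 days. Oct 5 2020 + 9 days = Oct 14 2020.
Next gap: 11 days. Oct 14 2020 + 11 days = Oct 25 2020.
Next gap: 13 days. Oct 25 2020 + 13 days = Nov 7 2020.
Next gap: 15 days. Nov 7 2020 + 15 days = Nov 22 2020.
Next gap: 17 days. Nov 22 2020 + 17 days = Dec 9 2020.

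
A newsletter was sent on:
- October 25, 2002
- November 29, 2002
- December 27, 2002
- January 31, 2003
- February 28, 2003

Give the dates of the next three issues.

March 28, 2003; April 25, 2003; May 30, 2003

All Fridays; the gaps (35, 28, 35, 28) vary with month length.
This is the last Friday of each month.
Last Friday of March 2003: March 28, 2003.
April 2003 ends with Friday April 25, 2003.
Last Friday of May 2003: May 30, 2003.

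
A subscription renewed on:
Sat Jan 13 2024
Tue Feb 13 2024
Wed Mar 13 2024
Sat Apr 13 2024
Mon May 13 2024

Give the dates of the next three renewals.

Thu Jun 13 2024, Sat Jul 13 2024, Tue Aug 13 2024

Each date is the 13th; the gaps (31, 29, 31, 30) track the month lengths.
The rule is the 13th of each month.
Next: June 2024 → Thu Jun 13 2024.
July 2024: Sat Jul 13 2024.
Next: August 2024 → Tue Aug 13 2024.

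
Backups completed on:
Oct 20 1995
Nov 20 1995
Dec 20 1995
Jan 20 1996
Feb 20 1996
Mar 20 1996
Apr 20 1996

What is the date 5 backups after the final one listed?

Gaps: 31, 30, 31, 31, 29, 31 days — not constant. Every event is on the 20th of the month.
Pattern: the 20th of each month.
May 1996: May 20 1996.
June 1996: Jun 20 1996.
July 1996: Jul 20 1996.
August 1996: Aug 20 1996.
Next: September 1996 → Sep 20 1996.

Sep 20 1996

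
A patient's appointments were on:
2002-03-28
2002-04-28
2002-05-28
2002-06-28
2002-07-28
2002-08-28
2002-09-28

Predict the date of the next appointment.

2002-10-28

Each date is the 28th; the gaps (31, 30, 31, 30, 31, 31) track the month lengths.
The rule is the 28th of each month.
October 2002: 2002-10-28.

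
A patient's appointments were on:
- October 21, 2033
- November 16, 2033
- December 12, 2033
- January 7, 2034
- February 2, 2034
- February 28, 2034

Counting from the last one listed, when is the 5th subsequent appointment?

Every event comes 26 days after the last (26, 26, 26, 26, 26).
February 28, 2034 + 26 days = March 26, 2034.
March 26, 2034 + 26 days = April 21, 2034.
April 21, 2034 + 26 days = May 17, 2034.
May 17, 2034 + 26 days = June 12, 2034.
June 12, 2034 + 26 days = July 8, 2034.

July 8, 2034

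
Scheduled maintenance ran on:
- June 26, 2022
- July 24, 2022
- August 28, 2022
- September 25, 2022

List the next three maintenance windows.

These are Sundays at 28- or 35-day spacing (28, 35, 28).
The pattern: 4th Sunday of the month.
4th Sunday of October 2022: October 23, 2022.
4th Sunday of November 2022: November 27, 2022.
4th Sunday of December 2022: December 25, 2022.

October 23, 2022; November 27, 2022; December 25, 2022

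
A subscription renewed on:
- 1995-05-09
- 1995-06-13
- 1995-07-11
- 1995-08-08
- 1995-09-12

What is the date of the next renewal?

All dates are Tuesdays, 35, 28, 28, 35 days apart.
Specifically, the 2nd Tuesday of each month.
2nd Tuesday of October 1995: 1995-10-10.

1995-10-10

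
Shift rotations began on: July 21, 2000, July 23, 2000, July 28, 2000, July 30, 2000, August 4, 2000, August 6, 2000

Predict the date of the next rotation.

August 11, 2000

The gap pattern 2, 5, 2, 5, 2 repeats every 2 events.
These are the Fridays and Sundays of each week.
Next Friday: August 11, 2000.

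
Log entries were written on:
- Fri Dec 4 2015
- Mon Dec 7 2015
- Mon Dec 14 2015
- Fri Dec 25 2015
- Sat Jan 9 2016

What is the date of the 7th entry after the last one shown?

Gaps: 3, 7, 11, 15 days — each gap is 4 larger than the previous one.
Next gap: 19 days. Sat Jan 9 2016 + 19 days = Thu Jan 28 2016.
Next gap: 23 days. Thu Jan 28 2016 + 23 days = Sat Feb 20 2016.
Next gap: 27 days. Sat Feb 20 2016 + 27 days = Fri Mar 18 2016.
Next gap: 31 days. Fri Mar 18 2016 + 31 days = Mon Apr 18 2016.
Next gap: 35 days. Mon Apr 18 2016 + 35 days = Mon May 23 2016.
Next gap: 39 days. Mon May 23 2016 + 39 days = Fri Jul 1 2016.
Next gap: 43 days. Fri Jul 1 2016 + 43 days = Sat Aug 13 2016.

Sat Aug 13 2016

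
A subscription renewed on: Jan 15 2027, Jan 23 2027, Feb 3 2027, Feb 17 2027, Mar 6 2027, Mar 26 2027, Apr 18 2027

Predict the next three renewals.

May 14 2027, Jun 12 2027, Jul 14 2027

Gaps: 8, 11, 14, 17, 20, 23 days — each gap is 3 larger than the previous one.
Next gap: 26 days. Apr 18 2027 + 26 days = May 14 2027.
Next gap: 29 days. May 14 2027 + 29 days = Jun 12 2027.
Next gap: 32 days. Jun 12 2027 + 32 days = Jul 14 2027.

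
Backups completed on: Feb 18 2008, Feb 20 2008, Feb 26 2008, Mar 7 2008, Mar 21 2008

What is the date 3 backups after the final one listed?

May 26 2008

Gaps: 2, 6, 10, 14 days — each gap is 4 larger than the previous one.
Next gap: 18 days. Mar 21 2008 + 18 days = Apr 8 2008.
Next gap: 22 days. Apr 8 2008 + 22 days = Apr 30 2008.
Next gap: 26 days. Apr 30 2008 + 26 days = May 26 2008.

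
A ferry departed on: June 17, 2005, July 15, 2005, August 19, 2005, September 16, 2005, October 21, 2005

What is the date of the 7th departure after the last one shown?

Gaps: 28, 35, 28, 35 days — a mix of 28 and 35. Every date is a Friday.
Each is the 3rd Friday of its month.
November 2005 — 3rd Friday is November 18, 2005.
December 2005 — 3rd Friday is December 16, 2005.
3rd Friday of January 2006: January 20, 2006.
3rd Friday of February 2006: February 17, 2006.
3rd Friday of March 2006: March 17, 2006.
April 2006 — 3rd Friday is April 21, 2006.
3rd Friday of May 2006: May 19, 2006.

May 19, 2006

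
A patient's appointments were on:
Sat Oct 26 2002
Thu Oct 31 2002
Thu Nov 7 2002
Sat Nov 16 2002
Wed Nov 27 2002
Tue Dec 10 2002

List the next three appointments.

Gaps: 5, 7, 9, 11, 13 days — each gap is 2 larger than the previous one.
Next gap: 15 days. Tue Dec 10 2002 + 15 days = Wed Dec 25 2002.
Next gap: 17 days. Wed Dec 25 2002 + 17 days = Sat Jan 11 2003.
Next gap: 19 days. Sat Jan 11 2003 + 19 days = Thu Jan 30 2003.

Wed Dec 25 2002, Sat Jan 11 2003, Thu Jan 30 2003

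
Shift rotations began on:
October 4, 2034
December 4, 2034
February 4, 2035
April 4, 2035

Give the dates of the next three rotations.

The day-of-month is always 4 (61, 62, 59 days between events).
So this recurs on the 4th of every 2 months.
Next: June 2035 → June 4, 2035.
August 2035: August 4, 2035.
October 2035: October 4, 2035.

June 4, 2035; August 4, 2035; October 4, 2035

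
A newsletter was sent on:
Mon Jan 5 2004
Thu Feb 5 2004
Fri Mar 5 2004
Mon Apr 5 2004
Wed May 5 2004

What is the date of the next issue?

Each date is the 5th; the gaps (31, 29, 31, 30) track the month lengths.
The rule is the 5th of each month.
June 2004: Sat Jun 5 2004.

Sat Jun 5 2004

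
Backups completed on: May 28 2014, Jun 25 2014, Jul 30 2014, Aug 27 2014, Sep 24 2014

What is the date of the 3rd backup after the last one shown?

Dec 31 2014

Every date is a Wednesday; gaps 28, 35, 28, 28 days.
Each is the last Wednesday of its month (at least one falls on the 29th or later, ruling out '4th Wednesday').
October 2014 ends with Wednesday Oct 29 2014.
Last Wednesday of November 2014: Nov 26 2014.
Last Wednesday of December 2014: Dec 31 2014.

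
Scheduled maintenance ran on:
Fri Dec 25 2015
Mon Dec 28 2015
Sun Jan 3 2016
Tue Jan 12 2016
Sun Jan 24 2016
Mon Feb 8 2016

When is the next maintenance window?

Fri Feb 26 2016

Intervals are 3, 6, 9, 12, 15 days — an arithmetic progression with common difference 3.
Next gap: 18 days. Mon Feb 8 2016 + 18 days = Fri Feb 26 2016.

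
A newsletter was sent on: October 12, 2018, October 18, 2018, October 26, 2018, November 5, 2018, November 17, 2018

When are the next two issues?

Gaps: 6, 8, 10, 12 days — each gap is 2 larger than the previous one.
Next gap: 14 days. November 17, 2018 + 14 days = December 1, 2018.
Next gap: 16 days. December 1, 2018 + 16 days = December 17, 2018.

December 1, 2018; December 17, 2018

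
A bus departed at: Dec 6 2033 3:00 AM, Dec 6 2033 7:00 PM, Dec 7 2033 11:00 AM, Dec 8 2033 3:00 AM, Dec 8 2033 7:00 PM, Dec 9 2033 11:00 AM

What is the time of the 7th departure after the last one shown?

Dec 14 2033 3:00 AM

The interval is a steady 16 hours (16, 16, 16, 16, 16).
Dec 9 2033 11:00 AM + 16 h = Dec 10 2033 3:00 AM.
Dec 10 2033 3:00 AM + 16 h = Dec 10 2033 7:00 PM.
Dec 10 2033 7:00 PM + 16 h = Dec 11 2033 11:00 AM.
Dec 11 2033 11:00 AM + 16 h = Dec 12 2033 3:00 AM.
Dec 12 2033 3:00 AM + 16 h = Dec 12 2033 7:00 PM.
Dec 12 2033 7:00 PM + 16 h = Dec 13 2033 11:00 AM.
Dec 13 2033 11:00 AM + 16 h = Dec 14 2033 3:00 AM.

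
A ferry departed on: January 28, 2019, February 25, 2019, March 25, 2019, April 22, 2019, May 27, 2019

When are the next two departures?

All dates are Mondays, 28, 28, 28, 35 days apart.
Specifically, the 4th Monday of each month.
June 2019 — 4th Monday is June 24, 2019.
4th Monday of July 2019: July 22, 2019.

June 24, 2019; July 22, 2019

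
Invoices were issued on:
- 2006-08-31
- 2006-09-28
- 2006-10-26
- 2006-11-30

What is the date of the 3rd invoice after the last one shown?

All Thursdays; the gaps (28, 28, 35) vary with month length.
This is the last Thursday of each month.
December 2006 ends with Thursday 2006-12-28.
Last Thursday of January 2007: 2007-01-25.
Last Thursday of February 2007: 2007-02-22.

2007-02-22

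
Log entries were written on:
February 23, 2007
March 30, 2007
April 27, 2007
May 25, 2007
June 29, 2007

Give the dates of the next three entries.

These are Fridays with 35, 28, 28, 35-day gaps.
Each is the final Friday of its month — March 30, 2007 is past the 28th, so '4th Friday' doesn't fit.
July 2007 ends with Friday July 27, 2007.
August 2007 ends with Friday August 31, 2007.
Last Friday of September 2007: September 28, 2007.

July 27, 2007; August 31, 2007; September 28, 2007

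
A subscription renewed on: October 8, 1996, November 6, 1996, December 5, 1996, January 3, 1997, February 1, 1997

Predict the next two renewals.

The spacing is 29, 29, 29, 29 days — always 29 days.
February 1, 1997 + 29 days = March 2, 1997.
March 2, 1997 + 29 days = March 31, 1997.

March 2, 1997; March 31, 1997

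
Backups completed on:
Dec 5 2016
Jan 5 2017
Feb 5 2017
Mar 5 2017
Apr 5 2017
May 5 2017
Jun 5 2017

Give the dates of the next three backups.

Jul 5 2017, Aug 5 2017, Sep 5 2017

Each date is the 5th; the gaps (31, 31, 28, 31, 30, 31) track the month lengths.
The rule is the 5th of each month.
July 2017: Jul 5 2017.
August 2017: Aug 5 2017.
September 2017: Sep 5 2017.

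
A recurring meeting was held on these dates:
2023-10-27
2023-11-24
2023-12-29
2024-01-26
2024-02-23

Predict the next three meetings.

2024-03-29, 2024-04-26, 2024-05-31

All Fridays; the gaps (28, 35, 28, 28) vary with month length.
This is the last Friday of each month.
March 2024 ends with Friday 2024-03-29.
April 2024 ends with Friday 2024-04-26.
Last Friday of May 2024: 2024-05-31.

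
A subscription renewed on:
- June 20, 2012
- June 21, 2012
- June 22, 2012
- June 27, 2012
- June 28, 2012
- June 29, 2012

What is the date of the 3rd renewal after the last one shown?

July 6, 2012

The gap pattern 1, 1, 5, 1, 1 repeats every 3 events.
These are the Wednesdays, Thursdays and Fridays of each week.
The following Wednesday is July 4, 2012.
The following Thursday is July 5, 2012.
Next Friday: July 6, 2012.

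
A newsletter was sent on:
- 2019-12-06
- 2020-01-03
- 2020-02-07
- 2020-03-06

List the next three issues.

2020-04-03, 2020-05-01, 2020-06-05

These are Fridays at 28- or 35-day spacing (28, 35, 28).
The pattern: 1st Friday of the month.
1st Friday of April 2020: 2020-04-03.
1st Friday of May 2020: 2020-05-01.
June 2020 — 1st Friday is 2020-06-05.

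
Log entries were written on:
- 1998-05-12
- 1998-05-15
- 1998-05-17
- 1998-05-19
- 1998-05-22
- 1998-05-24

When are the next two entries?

The gap pattern 3, 2, 2, 3, 2 repeats every 3 events.
These are the Tuesdays, Fridays and Sundays of each week.
Next Tuesday: 1998-05-26.
Next Friday: 1998-05-29.

1998-05-26, 1998-05-29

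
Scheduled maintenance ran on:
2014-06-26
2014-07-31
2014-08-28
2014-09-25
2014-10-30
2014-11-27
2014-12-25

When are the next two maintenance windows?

2015-01-29, 2015-02-26

All Thursdays; the gaps (35, 28, 28, 35, 28, 28) vary with month length.
This is the last Thursday of each month.
January 2015 ends with Thursday 2015-01-29.
Last Thursday of February 2015: 2015-02-26.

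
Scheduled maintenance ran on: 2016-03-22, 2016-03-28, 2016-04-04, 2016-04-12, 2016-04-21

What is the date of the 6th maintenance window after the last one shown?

2016-07-05

Intervals are 6, 7, 8, 9 days — an arithmetic progression with common difference 1.
Next gap: 10 days. 2016-04-21 + 10 days = 2016-05-01.
Next gap: 11 days. 2016-05-01 + 11 days = 2016-05-12.
Next gap: 12 days. 2016-05-12 + 12 days = 2016-05-24.
Next gap: 13 days. 2016-05-24 + 13 days = 2016-06-06.
Next gap: 14 days. 2016-06-06 + 14 days = 2016-06-20.
Next gap: 15 days. 2016-06-20 + 15 days = 2016-07-05.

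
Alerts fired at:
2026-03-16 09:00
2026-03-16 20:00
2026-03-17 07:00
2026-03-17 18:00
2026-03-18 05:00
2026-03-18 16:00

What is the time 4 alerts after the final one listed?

Gaps: 11, 11, 11, 11, 11 hours — each event is 11 hours after the previous one.
2026-03-18 16:00 + 11 h = 2026-03-19 03:00.
2026-03-19 03:00 + 11 h = 2026-03-19 14:00.
2026-03-19 14:00 + 11 h = 2026-03-20 01:00.
2026-03-20 01:00 + 11 h = 2026-03-20 12:00.

2026-03-20 12:00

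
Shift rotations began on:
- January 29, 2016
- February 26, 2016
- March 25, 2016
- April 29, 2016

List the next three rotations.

All Fridays; the gaps (28, 28, 35) vary with month length.
This is the last Friday of each month.
May 2016 ends with Friday May 27, 2016.
Last Friday of June 2016: June 24, 2016.
Last Friday of July 2016: July 29, 2016.

May 27, 2016; June 24, 2016; July 29, 2016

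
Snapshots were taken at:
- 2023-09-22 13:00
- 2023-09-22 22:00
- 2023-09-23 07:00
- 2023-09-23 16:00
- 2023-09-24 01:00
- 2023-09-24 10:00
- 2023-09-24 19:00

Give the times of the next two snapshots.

2023-09-25 04:00, 2023-09-25 13:00

The interval is a steady 9 hours (9, 9, 9, 9, 9, 9).
2023-09-24 19:00 + 9 h = 2023-09-25 04:00.
2023-09-25 04:00 + 9 h = 2023-09-25 13:00.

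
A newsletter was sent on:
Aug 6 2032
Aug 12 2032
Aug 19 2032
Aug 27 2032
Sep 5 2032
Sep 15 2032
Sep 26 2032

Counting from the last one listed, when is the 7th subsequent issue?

Jan 9 2033

Intervals are 6, 7, 8, 9, 10, 11 days — an arithmetic progression with common difference 1.
Next gap: 12 days. Sep 26 2032 + 12 days = Oct 8 2032.
Next gap: 13 days. Oct 8 2032 + 13 days = Oct 21 2032.
Next gap: 14 days. Oct 21 2032 + 14 days = Nov 4 2032.
Next gap: 15 days. Nov 4 2032 + 15 days = Nov 19 2032.
Next gap: 16 days. Nov 19 2032 + 16 days = Dec 5 2032.
Next gap: 17 days. Dec 5 2032 + 17 days = Dec 22 2032.
Next gap: 18 days. Dec 22 2032 + 18 days = Jan 9 2033.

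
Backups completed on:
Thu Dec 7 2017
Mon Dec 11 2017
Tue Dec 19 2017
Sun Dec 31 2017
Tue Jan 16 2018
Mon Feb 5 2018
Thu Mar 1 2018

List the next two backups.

Thu Mar 29 2018, Mon Apr 30 2018

The spacing grows by 4 each time: 4, 8, 12, 16, 20, 24 days.
Next gap: 28 days. Thu Mar 1 2018 + 28 days = Thu Mar 29 2018.
Next gap: 32 days. Thu Mar 29 2018 + 32 days = Mon Apr 30 2018.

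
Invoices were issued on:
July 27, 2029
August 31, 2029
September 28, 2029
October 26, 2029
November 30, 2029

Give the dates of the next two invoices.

All Fridays; the gaps (35, 28, 28, 35) vary with month length.
This is the last Friday of each month.
Last Friday of December 2029: December 28, 2029.
January 2030 ends with Friday January 25, 2030.

December 28, 2029; January 25, 2030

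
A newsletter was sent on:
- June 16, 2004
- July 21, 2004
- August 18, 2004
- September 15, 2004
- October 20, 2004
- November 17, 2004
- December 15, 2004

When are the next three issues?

These are Wednesdays at 28- or 35-day spacing (35, 28, 28, 35, 28, 28).
The pattern: 3rd Wednesday of the month.
3rd Wednesday of January 2005: January 19, 2005.
3rd Wednesday of February 2005: February 16, 2005.
3rd Wednesday of March 2005: March 16, 2005.

January 19, 2005; February 16, 2005; March 16, 2005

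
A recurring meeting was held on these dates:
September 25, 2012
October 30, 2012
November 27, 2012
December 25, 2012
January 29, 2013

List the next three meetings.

Every date is a Tuesday; gaps 35, 28, 28, 35 days.
Each is the last Tuesday of its month (at least one falls on the 29th or later, ruling out '4th Tuesday').
Last Tuesday of February 2013: February 26, 2013.
March 2013 ends with Tuesday March 26, 2013.
April 2013 ends with Tuesday April 30, 2013.

February 26, 2013; March 26, 2013; April 30, 2013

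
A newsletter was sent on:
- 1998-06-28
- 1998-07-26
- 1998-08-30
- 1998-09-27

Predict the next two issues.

1998-10-25, 1998-11-29

All Sundays; the gaps (28, 35, 28) vary with month length.
This is the last Sunday of each month.
Last Sunday of October 1998: 1998-10-25.
November 1998 ends with Sunday 1998-11-29.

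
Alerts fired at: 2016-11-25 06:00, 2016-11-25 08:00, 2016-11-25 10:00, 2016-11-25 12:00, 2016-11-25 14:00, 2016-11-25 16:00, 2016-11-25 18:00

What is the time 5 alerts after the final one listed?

2016-11-26 04:00

Spacing: 2, 2, 2, 2, 2, 2 h — constant 2 h.
2016-11-25 18:00 + 2 h = 2016-11-25 20:00.
2016-11-25 20:00 + 2 h = 2016-11-25 22:00.
2016-11-25 22:00 + 2 h = 2016-11-26 00:00.
2016-11-26 00:00 + 2 h = 2016-11-26 02:00.
2016-11-26 02:00 + 2 h = 2016-11-26 04:00.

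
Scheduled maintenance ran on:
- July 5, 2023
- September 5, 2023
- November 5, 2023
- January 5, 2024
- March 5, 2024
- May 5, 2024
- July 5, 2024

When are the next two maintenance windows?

Each date is the 5th; the gaps (62, 61, 61, 60, 61, 61) track the month lengths.
The rule is the 5th of every 2 months.
September 2024: September 5, 2024.
November 2024: November 5, 2024.

September 5, 2024; November 5, 2024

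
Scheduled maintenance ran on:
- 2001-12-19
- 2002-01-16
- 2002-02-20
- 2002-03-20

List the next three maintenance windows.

2002-04-17, 2002-05-15, 2002-06-19

These are Wednesdays at 28- or 35-day spacing (28, 35, 28).
The pattern: 3rd Wednesday of the month.
April 2002 — 3rd Wednesday is 2002-04-17.
May 2002 — 3rd Wednesday is 2002-05-15.
3rd Wednesday of June 2002: 2002-06-19.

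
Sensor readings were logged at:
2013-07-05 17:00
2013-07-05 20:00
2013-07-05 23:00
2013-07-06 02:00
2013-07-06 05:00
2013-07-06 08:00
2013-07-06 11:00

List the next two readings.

Gaps: 3, 3, 3, 3, 3, 3 hours — each event is 3 hours after the previous one.
2013-07-06 11:00 + 3 h = 2013-07-06 14:00.
2013-07-06 14:00 + 3 h = 2013-07-06 17:00.

2013-07-06 14:00, 2013-07-06 17:00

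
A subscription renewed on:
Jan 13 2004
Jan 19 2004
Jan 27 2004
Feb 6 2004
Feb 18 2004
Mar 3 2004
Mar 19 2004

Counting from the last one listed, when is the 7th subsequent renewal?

Sep 3 2004

Gaps: 6, 8, 10, 12, 14, 16 days — each gap is 2 larger than the previous one.
Next gap: 18 days. Mar 19 2004 + 18 days = Apr 6 2004.
Next gap: 20 days. Apr 6 2004 + 20 days = Apr 26 2004.
Next gap: 22 days. Apr 26 2004 + 22 days = May 18 2004.
Next gap: 24 days. May 18 2004 + 24 days = Jun 11 2004.
Next gap: 26 days. Jun 11 2004 + 26 days = Jul 7 2004.
Next gap: 28 days. Jul 7 2004 + 28 days = Aug 4 2004.
Next gap: 30 days. Aug 4 2004 + 30 days = Sep 3 2004.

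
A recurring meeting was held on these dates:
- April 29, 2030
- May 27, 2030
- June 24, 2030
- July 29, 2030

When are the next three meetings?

Every date is a Monday; gaps 28, 28, 35 days.
Each is the last Monday of its month (at least one falls on the 29th or later, ruling out '4th Monday').
August 2030 ends with Monday August 26, 2030.
September 2030 ends with Monday September 30, 2030.
Last Monday of October 2030: October 28, 2030.

August 26, 2030; September 30, 2030; October 28, 2030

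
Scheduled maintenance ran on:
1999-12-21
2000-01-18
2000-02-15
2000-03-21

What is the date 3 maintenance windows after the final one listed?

2000-06-20

All dates are Tuesdays, 28, 28, 35 days apart.
Specifically, the 3rd Tuesday of each month.
3rd Tuesday of April 2000: 2000-04-18.
3rd Tuesday of May 2000: 2000-05-16.
June 2000 — 3rd Tuesday is 2000-06-20.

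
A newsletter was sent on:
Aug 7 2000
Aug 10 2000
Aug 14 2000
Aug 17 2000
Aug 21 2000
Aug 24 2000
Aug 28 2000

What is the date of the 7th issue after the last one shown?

Gaps: 3, 4, 3, 4, 3, 4 days — not constant, but cyclic with period 2.
The events fall on every Monday and Thursday.
The following Thursday is Aug 31 2000.
The following Monday is Sep 4 2000.
The following Thursday is Sep 7 2000.
The following Monday is Sep 11 2000.
The following Thursday is Sep 14 2000.
Next Monday: Sep 18 2000.
The following Thursday is Sep 21 2000.

Sep 21 2000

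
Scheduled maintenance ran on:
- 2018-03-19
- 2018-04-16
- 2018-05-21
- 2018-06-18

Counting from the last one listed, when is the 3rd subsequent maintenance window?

2018-09-17

Gaps: 28, 35, 28 days — a mix of 28 and 35. Every date is a Monday.
Each is the 3rd Monday of its month.
July 2018 — 3rd Monday is 2018-07-16.
3rd Monday of August 2018: 2018-08-20.
3rd Monday of September 2018: 2018-09-17.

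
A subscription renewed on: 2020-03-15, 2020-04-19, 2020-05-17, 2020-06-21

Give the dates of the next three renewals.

All dates are Sundays, 35, 28, 35 days apart.
Specifically, the 3rd Sunday of each month.
3rd Sunday of July 2020: 2020-07-19.
3rd Sunday of August 2020: 2020-08-16.
3rd Sunday of September 2020: 2020-09-20.

2020-07-19, 2020-08-16, 2020-09-20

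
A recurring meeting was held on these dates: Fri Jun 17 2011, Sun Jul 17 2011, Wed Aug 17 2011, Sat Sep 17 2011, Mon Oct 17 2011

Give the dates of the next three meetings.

Thu Nov 17 2011, Sat Dec 17 2011, Tue Jan 17 2012

Gaps: 30, 31, 31, 30 days — not constant. Every event is on the 17th of the month.
Pattern: the 17th of each month.
November 2011: Thu Nov 17 2011.
Next: December 2011 → Sat Dec 17 2011.
Next: January 2012 → Tue Jan 17 2012.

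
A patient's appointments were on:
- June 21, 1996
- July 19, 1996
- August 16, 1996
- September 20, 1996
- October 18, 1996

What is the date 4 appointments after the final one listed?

These are Fridays at 28- or 35-day spacing (28, 28, 35, 28).
The pattern: 3rd Friday of the month.
3rd Friday of November 1996: November 15, 1996.
December 1996 — 3rd Friday is December 20, 1996.
3rd Friday of January 1997: January 17, 1997.
3rd Friday of February 1997: February 21, 1997.

February 21, 1997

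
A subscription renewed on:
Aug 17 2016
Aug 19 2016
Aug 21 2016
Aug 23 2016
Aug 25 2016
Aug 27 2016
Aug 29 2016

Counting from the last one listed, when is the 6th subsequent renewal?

Gaps between consecutive events: 2, 2, 2, 2, 2, 2 days — a constant 2-day interval.
Aug 29 2016 + 2 days = Aug 31 2016.
Aug 31 2016 + 2 days = Sep 2 2016.
Sep 2 2016 + 2 days = Sep 4 2016.
Sep 4 2016 + 2 days = Sep 6 2016.
Sep 6 2016 + 2 days = Sep 8 2016.
Sep 8 2016 + 2 days = Sep 10 2016.

Sep 10 2016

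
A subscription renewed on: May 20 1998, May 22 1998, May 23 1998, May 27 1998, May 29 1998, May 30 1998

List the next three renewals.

Jun 3 1998, Jun 5 1998, Jun 6 1998

Gaps: 2, 1, 4, 2, 1 days — not constant, but cyclic with period 3.
The events fall on every Wednesday, Friday and Saturday.
The following Wednesday is Jun 3 1998.
Next Friday: Jun 5 1998.
The following Saturday is Jun 6 1998.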